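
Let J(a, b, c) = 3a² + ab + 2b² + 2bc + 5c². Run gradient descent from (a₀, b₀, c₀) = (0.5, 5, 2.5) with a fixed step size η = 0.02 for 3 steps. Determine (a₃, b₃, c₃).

(0.103232, 3.673236, 0.84624)

∇J = (6a + b, a + 4b + 2c, 2b + 10c)
Step 1: at (0.5, 5, 2.5), ∇J = (8, 25.5, 35) → (0.5, 5, 2.5) − 0.02·(8, 25.5, 35) = (0.34, 4.49, 1.8)
Step 2: at (0.34, 4.49, 1.8), ∇J = (6.53, 21.9, 26.98) → (0.34, 4.49, 1.8) − 0.02·(6.53, 21.9, 26.98) = (0.2094, 4.052, 1.2604)
Step 3: at (0.2094, 4.052, 1.2604), ∇J = (5.3084, 18.9382, 20.708) → (0.2094, 4.052, 1.2604) − 0.02·(5.3084, 18.9382, 20.708) = (0.103232, 3.673236, 0.84624)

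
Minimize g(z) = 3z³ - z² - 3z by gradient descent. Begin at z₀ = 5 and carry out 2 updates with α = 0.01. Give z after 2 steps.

g′(z) = 9z² - 2z - 3
z₁ = 5 − 0.01·212 = 2.88
z₂ = 2.88 − 0.01·65.8896 = 2.221104

2.221104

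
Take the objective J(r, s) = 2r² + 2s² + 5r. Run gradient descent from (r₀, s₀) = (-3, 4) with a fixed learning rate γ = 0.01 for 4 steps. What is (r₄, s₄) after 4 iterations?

∇J = (4r + 5, 4s)
(r₁, s₁) = (-3, 4) − 0.01·(-7, 16) = (-2.93, 3.84)
(r₂, s₂) = (-2.93, 3.84) − 0.01·(-6.72, 15.36) = (-2.8628, 3.6864)
(r₃, s₃) = (-2.8628, 3.6864) − 0.01·(-6.4512, 14.7456) = (-2.798288, 3.538944)
(r₄, s₄) = (-2.798288, 3.538944) − 0.01·(-6.193152, 14.155776) = (-2.73635648, 3.39738624)

(-2.73635648, 3.39738624)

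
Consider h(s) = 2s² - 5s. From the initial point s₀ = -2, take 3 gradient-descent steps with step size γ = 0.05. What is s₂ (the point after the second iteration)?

-0.83

h′(s) = 4s - 5
s₁ = -2 − 0.05·(-13) = -1.35
s₂ = -1.35 − 0.05·(-10.4) = -0.83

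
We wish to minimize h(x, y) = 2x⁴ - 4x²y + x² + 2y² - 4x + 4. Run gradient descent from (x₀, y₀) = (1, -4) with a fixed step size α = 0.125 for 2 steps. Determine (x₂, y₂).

(56.046875, 6.28125)

∇h = (8x³ - 8xy + 2x - 4, -4x² + 4y)
Step 1: at (1, -4), ∇h = (38, -20) → (1, -4) − 0.125·(38, -20) = (-3.75, -1.5)
Step 2: at (-3.75, -1.5), ∇h = (-478.375, -62.25) → (-3.75, -1.5) − 0.125·(-478.375, -62.25) = (56.046875, 6.28125)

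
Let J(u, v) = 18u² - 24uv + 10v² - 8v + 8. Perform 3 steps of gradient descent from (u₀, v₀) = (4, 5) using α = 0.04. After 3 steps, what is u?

2.508544

∇J = (36u - 24v, -24u + 20v - 8)
(u₁, v₁) = (4, 5) − 0.04·(24, -4) = (3.04, 5.16)
(u₂, v₂) = (3.04, 5.16) − 0.04·(-14.4, 22.24) = (3.616, 4.2704)
(u₃, v₃) = (3.616, 4.2704) − 0.04·(27.6864, -9.376) = (2.508544, 4.64544)
u = 2.508544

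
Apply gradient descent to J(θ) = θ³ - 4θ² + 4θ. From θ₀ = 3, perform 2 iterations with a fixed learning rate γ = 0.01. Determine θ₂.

J′(θ) = 3θ² - 8θ + 4
Step 1: J′(3) = 7; θ₁ = 3 − 0.01·7 = 2.93
Step 2: J′(2.93) = 6.3147; θ₂ = 2.93 − 0.01·6.3147 = 2.866853

2.866853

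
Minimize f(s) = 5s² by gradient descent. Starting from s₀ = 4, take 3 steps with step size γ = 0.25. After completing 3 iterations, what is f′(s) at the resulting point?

-135

f′(s) = 10s
s₁ = 4 − 0.25·40 = -6
s₂ = -6 − 0.25·(-60) = 9
s₃ = 9 − 0.25·90 = -13.5
f′(s) at (-13.5) = -135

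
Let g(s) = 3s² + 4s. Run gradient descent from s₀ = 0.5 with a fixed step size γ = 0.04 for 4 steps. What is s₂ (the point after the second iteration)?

0.0072

g′(s) = 6s + 4
Step 1: g′(0.5) = 7; s₁ = 0.5 − 0.04·7 = 0.22
Step 2: g′(0.22) = 5.32; s₂ = 0.22 − 0.04·5.32 = 0.0072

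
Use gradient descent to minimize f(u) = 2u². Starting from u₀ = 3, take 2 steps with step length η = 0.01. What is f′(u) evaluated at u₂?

11.0592

f′(u) = 4u
u₁ = 3 − 0.01·12 = 2.88
u₂ = 2.88 − 0.01·11.52 = 2.7648
f′(u) at (2.7648) = 11.0592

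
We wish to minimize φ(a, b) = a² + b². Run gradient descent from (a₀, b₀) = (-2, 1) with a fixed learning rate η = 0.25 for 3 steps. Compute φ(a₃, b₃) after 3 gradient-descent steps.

∇φ = (2a, 2b)
Step 1: at (-2, 1), ∇φ = (-4, 2) → (-2, 1) − 0.25·(-4, 2) = (-1, 0.5)
Step 2: at (-1, 0.5), ∇φ = (-2, 1) → (-1, 0.5) − 0.25·(-2, 1) = (-0.5, 0.25)
Step 3: at (-0.5, 0.25), ∇φ = (-1, 0.5) → (-0.5, 0.25) − 0.25·(-1, 0.5) = (-0.25, 0.125)
φ(-0.25, 0.125) = 0.078125

0.078125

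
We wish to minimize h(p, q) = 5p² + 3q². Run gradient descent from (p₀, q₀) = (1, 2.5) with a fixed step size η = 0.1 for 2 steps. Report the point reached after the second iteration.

∇h = (10p, 6q)
Step 1: at (1, 2.5), ∇h = (10, 15) → (1, 2.5) − 0.1·(10, 15) = (0, 1)
Step 2: at (0, 1), ∇h = (0, 6) → (0, 1) − 0.1·(0, 6) = (0, 0.4)

(0, 0.4)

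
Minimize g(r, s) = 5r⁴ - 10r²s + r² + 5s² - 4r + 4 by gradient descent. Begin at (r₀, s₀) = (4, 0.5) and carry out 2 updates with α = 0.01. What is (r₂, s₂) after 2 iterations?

(108.5507168, 8.96836)

∇g = (20r³ - 20rs + 2r - 4, -10r² + 10s)
(r₁, s₁) = (4, 0.5) − 0.01·(1244, -155) = (-8.44, 2.05)
(r₂, s₂) = (-8.44, 2.05) − 0.01·(-11699.07168, -691.836) = (108.5507168, 8.96836)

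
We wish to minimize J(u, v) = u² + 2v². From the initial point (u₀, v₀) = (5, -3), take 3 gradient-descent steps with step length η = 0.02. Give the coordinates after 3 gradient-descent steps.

∇J = (2u, 4v)
(u₁, v₁) = (5, -3) − 0.02·(10, -12) = (4.8, -2.76)
(u₂, v₂) = (4.8, -2.76) − 0.02·(9.6, -11.04) = (4.608, -2.5392)
(u₃, v₃) = (4.608, -2.5392) − 0.02·(9.216, -10.1568) = (4.42368, -2.336064)

(4.42368, -2.336064)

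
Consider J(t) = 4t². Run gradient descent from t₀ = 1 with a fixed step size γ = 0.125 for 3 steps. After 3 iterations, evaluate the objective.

0

J′(t) = 8t
Step 1: J′(1) = 8; t₁ = 1 − 0.125·8 = 0
Step 2: J′(0) = 0; t₂ = 0 − 0.125·0 = 0
Step 3: J′(0) = 0; t₃ = 0 − 0.125·0 = 0
J(0) = 0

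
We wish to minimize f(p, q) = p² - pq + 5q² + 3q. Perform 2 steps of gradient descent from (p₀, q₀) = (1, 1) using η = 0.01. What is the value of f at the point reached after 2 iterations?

∇f = (2p - q, -p + 10q + 3)
(p₁, q₁) = (1, 1) − 0.01·(1, 12) = (0.99, 0.88)
(p₂, q₂) = (0.99, 0.88) − 0.01·(1.1, 10.81) = (0.979, 0.7719)
f(0.979, 0.7719) = 5.49759895

5.49759895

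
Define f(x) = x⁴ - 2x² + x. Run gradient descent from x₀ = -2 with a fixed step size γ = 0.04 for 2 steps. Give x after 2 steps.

-1.09124608

f′(x) = 4x³ - 4x + 1
Step 1: f′(-2) = -23; x₁ = -2 − 0.04·(-23) = -1.08
Step 2: f′(-1.08) = 0.281152; x₂ = -1.08 − 0.04·0.281152 = -1.09124608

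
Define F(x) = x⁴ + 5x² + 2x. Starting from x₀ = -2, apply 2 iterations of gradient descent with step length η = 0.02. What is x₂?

-0.76

F′(x) = 4x³ + 10x + 2
Step 1: F′(-2) = -50; x₁ = -2 − 0.02·(-50) = -1
Step 2: F′(-1) = -12; x₂ = -1 − 0.02·(-12) = -0.76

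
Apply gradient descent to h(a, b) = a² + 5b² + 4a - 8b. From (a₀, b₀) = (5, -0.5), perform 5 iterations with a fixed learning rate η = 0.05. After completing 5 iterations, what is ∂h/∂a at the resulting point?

8.26686

∇h = (2a + 4, 10b - 8)
Step 1: at (5, -0.5), ∇h = (14, -13) → (5, -0.5) − 0.05·(14, -13) = (4.3, 0.15)
Step 2: at (4.3, 0.15), ∇h = (12.6, -6.5) → (4.3, 0.15) − 0.05·(12.6, -6.5) = (3.67, 0.475)
Step 3: at (3.67, 0.475), ∇h = (11.34, -3.25) → (3.67, 0.475) − 0.05·(11.34, -3.25) = (3.103, 0.6375)
Step 4: at (3.103, 0.6375), ∇h = (10.206, -1.625) → (3.103, 0.6375) − 0.05·(10.206, -1.625) = (2.5927, 0.71875)
Step 5: at (2.5927, 0.71875), ∇h = (9.1854, -0.8125) → (2.5927, 0.71875) − 0.05·(9.1854, -0.8125) = (2.13343, 0.759375)
∂h/∂a at (2.13343, 0.759375) = 8.26686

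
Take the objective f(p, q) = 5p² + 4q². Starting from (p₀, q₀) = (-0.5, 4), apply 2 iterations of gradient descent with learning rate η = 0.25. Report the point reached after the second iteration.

(-1.125, 4)

∇f = (10p, 8q)
Step 1: at (-0.5, 4), ∇f = (-5, 32) → (-0.5, 4) − 0.25·(-5, 32) = (0.75, -4)
Step 2: at (0.75, -4), ∇f = (7.5, -32) → (0.75, -4) − 0.25·(7.5, -32) = (-1.125, 4)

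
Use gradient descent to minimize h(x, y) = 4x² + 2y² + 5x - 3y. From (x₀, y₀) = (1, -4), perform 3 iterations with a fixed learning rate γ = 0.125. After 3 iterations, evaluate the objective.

∇h = (8x + 5, 4y - 3)
(x₁, y₁) = (1, -4) − 0.125·(13, -19) = (-0.625, -1.625)
(x₂, y₂) = (-0.625, -1.625) − 0.125·(0, -9.5) = (-0.625, -0.4375)
(x₃, y₃) = (-0.625, -0.4375) − 0.125·(0, -4.75) = (-0.625, 0.15625)
h(-0.625, 0.15625) = -1.982421875

-1.982421875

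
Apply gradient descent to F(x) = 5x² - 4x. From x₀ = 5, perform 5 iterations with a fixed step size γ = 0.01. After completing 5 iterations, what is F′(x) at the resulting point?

27.16254

F′(x) = 10x - 4
Step 1: F′(5) = 46; x₁ = 5 − 0.01·46 = 4.54
Step 2: F′(4.54) = 41.4; x₂ = 4.54 − 0.01·41.4 = 4.126
Step 3: F′(4.126) = 37.26; x₃ = 4.126 − 0.01·37.26 = 3.7534
Step 4: F′(3.7534) = 33.534; x₄ = 3.7534 − 0.01·33.534 = 3.41806
Step 5: F′(3.41806) = 30.1806; x₅ = 3.41806 − 0.01·30.1806 = 3.116254
F′(x) at (3.116254) = 27.16254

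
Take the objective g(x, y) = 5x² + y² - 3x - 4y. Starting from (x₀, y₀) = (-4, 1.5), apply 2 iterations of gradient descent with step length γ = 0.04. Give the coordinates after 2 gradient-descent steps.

(-1.248, 1.5768)

∇g = (10x - 3, 2y - 4)
Step 1: at (-4, 1.5), ∇g = (-43, -1) → (-4, 1.5) − 0.04·(-43, -1) = (-2.28, 1.54)
Step 2: at (-2.28, 1.54), ∇g = (-25.8, -0.92) → (-2.28, 1.54) − 0.04·(-25.8, -0.92) = (-1.248, 1.5768)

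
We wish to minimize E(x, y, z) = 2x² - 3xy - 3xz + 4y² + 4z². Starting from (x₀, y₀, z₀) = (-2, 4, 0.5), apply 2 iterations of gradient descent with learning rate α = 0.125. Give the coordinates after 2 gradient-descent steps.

∇E = (4x - 3y - 3z, -3x + 8y, -3x + 8z)
(x₁, y₁, z₁) = (-2, 4, 0.5) − 0.125·(-21.5, 38, 10) = (0.6875, -0.75, -0.75)
(x₂, y₂, z₂) = (0.6875, -0.75, -0.75) − 0.125·(7.25, -8.0625, -8.0625) = (-0.21875, 0.2578125, 0.2578125)

(-0.21875, 0.2578125, 0.2578125)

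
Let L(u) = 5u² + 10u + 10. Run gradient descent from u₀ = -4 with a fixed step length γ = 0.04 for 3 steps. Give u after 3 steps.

-1.648

L′(u) = 10u + 10
Step 1: L′(-4) = -30; u₁ = -4 − 0.04·(-30) = -2.8
Step 2: L′(-2.8) = -18; u₂ = -2.8 − 0.04·(-18) = -2.08
Step 3: L′(-2.08) = -10.8; u₃ = -2.08 − 0.04·(-10.8) = -1.648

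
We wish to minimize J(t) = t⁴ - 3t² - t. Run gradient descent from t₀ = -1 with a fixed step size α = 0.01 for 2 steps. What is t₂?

J′(t) = 4t³ - 6t - 1
Step 1: J′(-1) = 1; t₁ = -1 − 0.01·1 = -1.01
Step 2: J′(-1.01) = 0.938796; t₂ = -1.01 − 0.01·0.938796 = -1.01938796

-1.01938796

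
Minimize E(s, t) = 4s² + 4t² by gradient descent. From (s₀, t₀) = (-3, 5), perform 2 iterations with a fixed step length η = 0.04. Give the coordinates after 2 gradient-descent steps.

(-1.3872, 2.312)

∇E = (8s, 8t)
(s₁, t₁) = (-3, 5) − 0.04·(-24, 40) = (-2.04, 3.4)
(s₂, t₂) = (-2.04, 3.4) − 0.04·(-16.32, 27.2) = (-1.3872, 2.312)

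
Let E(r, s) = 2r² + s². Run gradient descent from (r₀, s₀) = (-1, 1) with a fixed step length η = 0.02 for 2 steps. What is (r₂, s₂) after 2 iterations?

∇E = (4r, 2s)
Step 1: at (-1, 1), ∇E = (-4, 2) → (-1, 1) − 0.02·(-4, 2) = (-0.92, 0.96)
Step 2: at (-0.92, 0.96), ∇E = (-3.68, 1.92) → (-0.92, 0.96) − 0.02·(-3.68, 1.92) = (-0.8464, 0.9216)

(-0.8464, 0.9216)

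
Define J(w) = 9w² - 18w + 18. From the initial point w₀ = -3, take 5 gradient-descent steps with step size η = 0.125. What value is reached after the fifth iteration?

J′(w) = 18w - 18
Step 1: J′(-3) = -72; w₁ = -3 − 0.125·(-72) = 6
Step 2: J′(6) = 90; w₂ = 6 − 0.125·90 = -5.25
Step 3: J′(-5.25) = -112.5; w₃ = -5.25 − 0.125·(-112.5) = 8.8125
Step 4: J′(8.8125) = 140.625; w₄ = 8.8125 − 0.125·140.625 = -8.765625
Step 5: J′(-8.765625) = -175.78125; w₅ = -8.765625 − 0.125·(-175.78125) = 13.20703125

13.20703125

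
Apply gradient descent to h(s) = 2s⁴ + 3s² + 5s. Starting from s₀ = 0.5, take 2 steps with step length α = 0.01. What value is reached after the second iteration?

0.32988632

h′(s) = 8s³ + 6s + 5
Step 1: h′(0.5) = 9; s₁ = 0.5 − 0.01·9 = 0.41
Step 2: h′(0.41) = 8.011368; s₂ = 0.41 − 0.01·8.011368 = 0.32988632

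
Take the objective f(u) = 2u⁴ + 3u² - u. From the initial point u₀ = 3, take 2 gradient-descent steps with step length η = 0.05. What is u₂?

252.88085

f′(u) = 8u³ + 6u - 1
u₁ = 3 − 0.05·233 = -8.65
u₂ = -8.65 − 0.05·(-5230.617) = 252.88085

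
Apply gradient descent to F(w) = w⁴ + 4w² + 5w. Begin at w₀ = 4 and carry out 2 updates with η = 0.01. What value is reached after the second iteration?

F′(w) = 4w³ + 8w + 5
w₁ = 4 − 0.01·293 = 1.07
w₂ = 1.07 − 0.01·18.460172 = 0.88539828

0.88539828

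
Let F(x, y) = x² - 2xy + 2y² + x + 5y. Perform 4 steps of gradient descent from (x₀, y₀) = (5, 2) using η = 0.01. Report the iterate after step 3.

∇F = (2x - 2y + 1, -2x + 4y + 5)
(x₁, y₁) = (5, 2) − 0.01·(7, 3) = (4.93, 1.97)
(x₂, y₂) = (4.93, 1.97) − 0.01·(6.92, 3.02) = (4.8608, 1.9398)
(x₃, y₃) = (4.8608, 1.9398) − 0.01·(6.842, 3.0376) = (4.79238, 1.909424)

(4.79238, 1.909424)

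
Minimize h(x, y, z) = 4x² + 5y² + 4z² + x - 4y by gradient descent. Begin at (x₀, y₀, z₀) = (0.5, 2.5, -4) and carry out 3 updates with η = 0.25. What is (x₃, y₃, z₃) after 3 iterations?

(-0.75, -6.6875, 4)

∇h = (8x + 1, 10y - 4, 8z)
Step 1: at (0.5, 2.5, -4), ∇h = (5, 21, -32) → (0.5, 2.5, -4) − 0.25·(5, 21, -32) = (-0.75, -2.75, 4)
Step 2: at (-0.75, -2.75, 4), ∇h = (-5, -31.5, 32) → (-0.75, -2.75, 4) − 0.25·(-5, -31.5, 32) = (0.5, 5.125, -4)
Step 3: at (0.5, 5.125, -4), ∇h = (5, 47.25, -32) → (0.5, 5.125, -4) − 0.25·(5, 47.25, -32) = (-0.75, -6.6875, 4)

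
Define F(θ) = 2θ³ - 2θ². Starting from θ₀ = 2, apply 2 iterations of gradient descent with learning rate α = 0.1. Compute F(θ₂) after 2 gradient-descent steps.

-0.230797312

F′(θ) = 6θ² - 4θ
Step 1: F′(2) = 16; θ₁ = 2 − 0.1·16 = 0.4
Step 2: F′(0.4) = -0.64; θ₂ = 0.4 − 0.1·(-0.64) = 0.464
F(0.464) = -0.230797312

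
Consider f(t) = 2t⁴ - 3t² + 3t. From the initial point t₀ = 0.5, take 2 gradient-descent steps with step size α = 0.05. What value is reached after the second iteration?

0.39855

f′(t) = 8t³ - 6t + 3
t₁ = 0.5 − 0.05·1 = 0.45
t₂ = 0.45 − 0.05·1.029 = 0.39855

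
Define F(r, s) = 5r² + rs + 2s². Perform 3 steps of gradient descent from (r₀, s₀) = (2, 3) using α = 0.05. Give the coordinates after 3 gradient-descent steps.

(0.065125, 1.4225)

∇F = (10r + s, r + 4s)
(r₁, s₁) = (2, 3) − 0.05·(23, 14) = (0.85, 2.3)
(r₂, s₂) = (0.85, 2.3) − 0.05·(10.8, 10.05) = (0.31, 1.7975)
(r₃, s₃) = (0.31, 1.7975) − 0.05·(4.8975, 7.5) = (0.065125, 1.4225)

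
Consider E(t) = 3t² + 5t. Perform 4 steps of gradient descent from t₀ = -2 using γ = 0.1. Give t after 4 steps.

E′(t) = 6t + 5
Step 1: E′(-2) = -7; t₁ = -2 − 0.1·(-7) = -1.3
Step 2: E′(-1.3) = -2.8; t₂ = -1.3 − 0.1·(-2.8) = -1.02
Step 3: E′(-1.02) = -1.12; t₃ = -1.02 − 0.1·(-1.12) = -0.908
Step 4: E′(-0.908) = -0.448; t₄ = -0.908 − 0.1·(-0.448) = -0.8632

-0.8632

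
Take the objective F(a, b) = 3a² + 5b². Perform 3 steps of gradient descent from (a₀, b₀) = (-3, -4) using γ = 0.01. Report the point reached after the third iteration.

∇F = (6a, 10b)
(a₁, b₁) = (-3, -4) − 0.01·(-18, -40) = (-2.82, -3.6)
(a₂, b₂) = (-2.82, -3.6) − 0.01·(-16.92, -36) = (-2.6508, -3.24)
(a₃, b₃) = (-2.6508, -3.24) − 0.01·(-15.9048, -32.4) = (-2.491752, -2.916)

(-2.491752, -2.916)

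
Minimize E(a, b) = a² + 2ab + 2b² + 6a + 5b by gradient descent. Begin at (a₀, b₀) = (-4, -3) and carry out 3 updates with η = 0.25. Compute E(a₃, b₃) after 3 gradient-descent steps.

∇E = (2a + 2b + 6, 2a + 4b + 5)
(a₁, b₁) = (-4, -3) − 0.25·(-8, -15) = (-2, 0.75)
(a₂, b₂) = (-2, 0.75) − 0.25·(3.5, 4) = (-2.875, -0.25)
(a₃, b₃) = (-2.875, -0.25) − 0.25·(-0.25, -1.75) = (-2.8125, 0.1875)
E(-2.8125, 0.1875) = -9.01171875

-9.01171875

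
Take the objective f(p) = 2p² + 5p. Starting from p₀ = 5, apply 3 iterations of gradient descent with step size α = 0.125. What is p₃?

f′(p) = 4p + 5
Step 1: f′(5) = 25; p₁ = 5 − 0.125·25 = 1.875
Step 2: f′(1.875) = 12.5; p₂ = 1.875 − 0.125·12.5 = 0.3125
Step 3: f′(0.3125) = 6.25; p₃ = 0.3125 − 0.125·6.25 = -0.46875

-0.46875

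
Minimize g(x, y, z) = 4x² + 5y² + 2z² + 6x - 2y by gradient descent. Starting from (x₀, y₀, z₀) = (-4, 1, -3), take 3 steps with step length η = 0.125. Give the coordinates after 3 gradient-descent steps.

∇g = (8x + 6, 10y - 2, 4z)
Step 1: at (-4, 1, -3), ∇g = (-26, 8, -12) → (-4, 1, -3) − 0.125·(-26, 8, -12) = (-0.75, 0, -1.5)
Step 2: at (-0.75, 0, -1.5), ∇g = (0, -2, -6) → (-0.75, 0, -1.5) − 0.125·(0, -2, -6) = (-0.75, 0.25, -0.75)
Step 3: at (-0.75, 0.25, -0.75), ∇g = (0, 0.5, -3) → (-0.75, 0.25, -0.75) − 0.125·(0, 0.5, -3) = (-0.75, 0.1875, -0.375)

(-0.75, 0.1875, -0.375)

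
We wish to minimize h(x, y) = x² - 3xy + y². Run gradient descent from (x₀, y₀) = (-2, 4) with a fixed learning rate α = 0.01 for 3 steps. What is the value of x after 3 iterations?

-1.541824

∇h = (2x - 3y, -3x + 2y)
(x₁, y₁) = (-2, 4) − 0.01·(-16, 14) = (-1.84, 3.86)
(x₂, y₂) = (-1.84, 3.86) − 0.01·(-15.26, 13.24) = (-1.6874, 3.7276)
(x₃, y₃) = (-1.6874, 3.7276) − 0.01·(-14.5576, 12.5174) = (-1.541824, 3.602426)
x = -1.541824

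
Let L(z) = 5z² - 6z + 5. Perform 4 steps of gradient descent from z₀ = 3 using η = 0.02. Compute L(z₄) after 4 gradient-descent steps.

8.031838208

L′(z) = 10z - 6
Step 1: L′(3) = 24; z₁ = 3 − 0.02·24 = 2.52
Step 2: L′(2.52) = 19.2; z₂ = 2.52 − 0.02·19.2 = 2.136
Step 3: L′(2.136) = 15.36; z₃ = 2.136 − 0.02·15.36 = 1.8288
Step 4: L′(1.8288) = 12.288; z₄ = 1.8288 − 0.02·12.288 = 1.58304
L(1.58304) = 8.031838208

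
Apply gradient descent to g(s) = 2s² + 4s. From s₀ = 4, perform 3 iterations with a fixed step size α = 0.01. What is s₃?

g′(s) = 4s + 4
s₁ = 4 − 0.01·20 = 3.8
s₂ = 3.8 − 0.01·19.2 = 3.608
s₃ = 3.608 − 0.01·18.432 = 3.42368

3.42368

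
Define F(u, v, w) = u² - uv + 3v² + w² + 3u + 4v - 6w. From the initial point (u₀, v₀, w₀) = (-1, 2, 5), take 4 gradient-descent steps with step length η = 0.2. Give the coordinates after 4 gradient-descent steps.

(-1.7184, -0.9232, 3.2592)

∇F = (2u - v + 3, -u + 6v + 4, 2w - 6)
Step 1: at (-1, 2, 5), ∇F = (-1, 17, 4) → (-1, 2, 5) − 0.2·(-1, 17, 4) = (-0.8, -1.4, 4.2)
Step 2: at (-0.8, -1.4, 4.2), ∇F = (2.8, -3.6, 2.4) → (-0.8, -1.4, 4.2) − 0.2·(2.8, -3.6, 2.4) = (-1.36, -0.68, 3.72)
Step 3: at (-1.36, -0.68, 3.72), ∇F = (0.96, 1.28, 1.44) → (-1.36, -0.68, 3.72) − 0.2·(0.96, 1.28, 1.44) = (-1.552, -0.936, 3.432)
Step 4: at (-1.552, -0.936, 3.432), ∇F = (0.832, -0.064, 0.864) → (-1.552, -0.936, 3.432) − 0.2·(0.832, -0.064, 0.864) = (-1.7184, -0.9232, 3.2592)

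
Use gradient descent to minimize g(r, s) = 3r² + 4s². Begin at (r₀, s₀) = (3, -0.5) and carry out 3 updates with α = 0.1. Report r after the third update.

0.192

∇g = (6r, 8s)
(r₁, s₁) = (3, -0.5) − 0.1·(18, -4) = (1.2, -0.1)
(r₂, s₂) = (1.2, -0.1) − 0.1·(7.2, -0.8) = (0.48, -0.02)
(r₃, s₃) = (0.48, -0.02) − 0.1·(2.88, -0.16) = (0.192, -0.004)
r = 0.192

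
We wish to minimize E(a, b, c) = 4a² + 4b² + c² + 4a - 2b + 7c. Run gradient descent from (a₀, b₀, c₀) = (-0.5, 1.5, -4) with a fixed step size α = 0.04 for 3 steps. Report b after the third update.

0.64304

∇E = (8a + 4, 8b - 2, 2c + 7)
Step 1: at (-0.5, 1.5, -4), ∇E = (0, 10, -1) → (-0.5, 1.5, -4) − 0.04·(0, 10, -1) = (-0.5, 1.1, -3.96)
Step 2: at (-0.5, 1.1, -3.96), ∇E = (0, 6.8, -0.92) → (-0.5, 1.1, -3.96) − 0.04·(0, 6.8, -0.92) = (-0.5, 0.828, -3.9232)
Step 3: at (-0.5, 0.828, -3.9232), ∇E = (0, 4.624, -0.8464) → (-0.5, 0.828, -3.9232) − 0.04·(0, 4.624, -0.8464) = (-0.5, 0.64304, -3.889344)
b = 0.64304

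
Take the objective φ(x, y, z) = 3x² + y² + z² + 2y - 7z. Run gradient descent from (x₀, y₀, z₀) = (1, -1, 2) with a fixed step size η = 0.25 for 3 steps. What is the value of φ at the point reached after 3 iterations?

-13.16796875

∇φ = (6x, 2y + 2, 2z - 7)
(x₁, y₁, z₁) = (1, -1, 2) − 0.25·(6, 0, -3) = (-0.5, -1, 2.75)
(x₂, y₂, z₂) = (-0.5, -1, 2.75) − 0.25·(-3, 0, -1.5) = (0.25, -1, 3.125)
(x₃, y₃, z₃) = (0.25, -1, 3.125) − 0.25·(1.5, 0, -0.75) = (-0.125, -1, 3.3125)
φ(-0.125, -1, 3.3125) = -13.16796875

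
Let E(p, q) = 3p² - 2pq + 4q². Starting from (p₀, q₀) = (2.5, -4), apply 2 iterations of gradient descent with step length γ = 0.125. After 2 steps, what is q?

∇E = (6p - 2q, -2p + 8q)
Step 1: at (2.5, -4), ∇E = (23, -37) → (2.5, -4) − 0.125·(23, -37) = (-0.375, 0.625)
Step 2: at (-0.375, 0.625), ∇E = (-3.5, 5.75) → (-0.375, 0.625) − 0.125·(-3.5, 5.75) = (0.0625, -0.09375)
q = -0.09375

-0.09375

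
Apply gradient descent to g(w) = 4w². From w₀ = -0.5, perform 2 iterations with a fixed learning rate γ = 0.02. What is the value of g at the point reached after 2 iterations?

g′(w) = 8w
Step 1: g′(-0.5) = -4; w₁ = -0.5 − 0.02·(-4) = -0.42
Step 2: g′(-0.42) = -3.36; w₂ = -0.42 − 0.02·(-3.36) = -0.3528
g(-0.3528) = 0.49787136

0.49787136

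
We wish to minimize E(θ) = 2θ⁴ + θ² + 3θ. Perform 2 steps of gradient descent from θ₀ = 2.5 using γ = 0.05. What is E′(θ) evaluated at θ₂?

120669.897313916503

E′(θ) = 8θ³ + 2θ + 3
Step 1: E′(2.5) = 133; θ₁ = 2.5 − 0.05·133 = -4.15
Step 2: E′(-4.15) = -577.087; θ₂ = -4.15 − 0.05·(-577.087) = 24.70435
E′(θ) at (24.70435) = 120669.897313916503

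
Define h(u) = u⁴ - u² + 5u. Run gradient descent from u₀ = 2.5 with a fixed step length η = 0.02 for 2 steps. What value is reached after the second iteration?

h′(u) = 4u³ - 2u + 5
u₁ = 2.5 − 0.02·62.5 = 1.25
u₂ = 1.25 − 0.02·10.3125 = 1.04375

1.04375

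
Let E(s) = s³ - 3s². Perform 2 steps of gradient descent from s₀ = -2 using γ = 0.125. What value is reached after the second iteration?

-18.125

E′(s) = 3s² - 6s
s₁ = -2 − 0.125·24 = -5
s₂ = -5 − 0.125·105 = -18.125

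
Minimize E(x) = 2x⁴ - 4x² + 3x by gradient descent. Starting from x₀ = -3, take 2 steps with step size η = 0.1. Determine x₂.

-3187.4232

E′(x) = 8x³ - 8x + 3
Step 1: E′(-3) = -189; x₁ = -3 − 0.1·(-189) = 15.9
Step 2: E′(15.9) = 32033.232; x₂ = 15.9 − 0.1·32033.232 = -3187.4232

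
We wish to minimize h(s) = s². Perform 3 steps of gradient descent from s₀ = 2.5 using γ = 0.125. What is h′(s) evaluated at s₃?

2.109375

h′(s) = 2s
s₁ = 2.5 − 0.125·5 = 1.875
s₂ = 1.875 − 0.125·3.75 = 1.40625
s₃ = 1.40625 − 0.125·2.8125 = 1.0546875
h′(s) at (1.0546875) = 2.109375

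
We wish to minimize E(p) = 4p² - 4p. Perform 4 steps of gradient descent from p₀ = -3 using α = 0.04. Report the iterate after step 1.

-1.88

E′(p) = 8p - 4
Step 1: E′(-3) = -28; p₁ = -3 − 0.04·(-28) = -1.88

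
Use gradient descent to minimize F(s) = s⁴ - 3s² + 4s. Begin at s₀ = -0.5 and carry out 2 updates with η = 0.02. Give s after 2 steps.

-0.76559624

F′(s) = 4s³ - 6s + 4
Step 1: F′(-0.5) = 6.5; s₁ = -0.5 − 0.02·6.5 = -0.63
Step 2: F′(-0.63) = 6.779812; s₂ = -0.63 − 0.02·6.779812 = -0.76559624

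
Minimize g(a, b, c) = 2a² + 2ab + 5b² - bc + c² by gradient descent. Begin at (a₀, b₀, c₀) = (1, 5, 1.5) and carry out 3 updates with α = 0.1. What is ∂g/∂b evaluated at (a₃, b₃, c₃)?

0.33

∇g = (4a + 2b, 2a + 10b - c, -b + 2c)
Step 1: at (1, 5, 1.5), ∇g = (14, 50.5, -2) → (1, 5, 1.5) − 0.1·(14, 50.5, -2) = (-0.4, -0.05, 1.7)
Step 2: at (-0.4, -0.05, 1.7), ∇g = (-1.7, -3, 3.45) → (-0.4, -0.05, 1.7) − 0.1·(-1.7, -3, 3.45) = (-0.23, 0.25, 1.355)
Step 3: at (-0.23, 0.25, 1.355), ∇g = (-0.42, 0.685, 2.46) → (-0.23, 0.25, 1.355) − 0.1·(-0.42, 0.685, 2.46) = (-0.188, 0.1815, 1.109)
∂g/∂b at (-0.188, 0.1815, 1.109) = 0.33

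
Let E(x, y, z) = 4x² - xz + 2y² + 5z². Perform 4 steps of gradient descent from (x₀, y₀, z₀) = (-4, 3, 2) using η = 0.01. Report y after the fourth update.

2.54803968

∇E = (8x - z, 4y, -x + 10z)
(x₁, y₁, z₁) = (-4, 3, 2) − 0.01·(-34, 12, 24) = (-3.66, 2.88, 1.76)
(x₂, y₂, z₂) = (-3.66, 2.88, 1.76) − 0.01·(-31.04, 11.52, 21.26) = (-3.3496, 2.7648, 1.5474)
(x₃, y₃, z₃) = (-3.3496, 2.7648, 1.5474) − 0.01·(-28.3442, 11.0592, 18.8236) = (-3.066158, 2.654208, 1.359164)
(x₄, y₄, z₄) = (-3.066158, 2.654208, 1.359164) − 0.01·(-25.888428, 10.616832, 16.657798) = (-2.80727372, 2.54803968, 1.19258602)
y = 2.54803968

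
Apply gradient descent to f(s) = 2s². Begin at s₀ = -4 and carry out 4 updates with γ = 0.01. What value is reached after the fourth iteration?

-3.39738624

f′(s) = 4s
Step 1: f′(-4) = -16; s₁ = -4 − 0.01·(-16) = -3.84
Step 2: f′(-3.84) = -15.36; s₂ = -3.84 − 0.01·(-15.36) = -3.6864
Step 3: f′(-3.6864) = -14.7456; s₃ = -3.6864 − 0.01·(-14.7456) = -3.538944
Step 4: f′(-3.538944) = -14.155776; s₄ = -3.538944 − 0.01·(-14.155776) = -3.39738624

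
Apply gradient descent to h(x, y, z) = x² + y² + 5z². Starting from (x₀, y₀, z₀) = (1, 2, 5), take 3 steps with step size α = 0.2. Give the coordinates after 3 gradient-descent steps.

(0.216, 0.432, -5)

∇h = (2x, 2y, 10z)
Step 1: at (1, 2, 5), ∇h = (2, 4, 50) → (1, 2, 5) − 0.2·(2, 4, 50) = (0.6, 1.2, -5)
Step 2: at (0.6, 1.2, -5), ∇h = (1.2, 2.4, -50) → (0.6, 1.2, -5) − 0.2·(1.2, 2.4, -50) = (0.36, 0.72, 5)
Step 3: at (0.36, 0.72, 5), ∇h = (0.72, 1.44, 50) → (0.36, 0.72, 5) − 0.2·(0.72, 1.44, 50) = (0.216, 0.432, -5)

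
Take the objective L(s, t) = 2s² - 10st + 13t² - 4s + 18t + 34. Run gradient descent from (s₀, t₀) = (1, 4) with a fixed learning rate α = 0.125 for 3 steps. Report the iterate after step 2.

(-9, 27.75)

∇L = (4s - 10t - 4, -10s + 26t + 18)
Step 1: at (1, 4), ∇L = (-40, 112) → (1, 4) − 0.125·(-40, 112) = (6, -10)
Step 2: at (6, -10), ∇L = (120, -302) → (6, -10) − 0.125·(120, -302) = (-9, 27.75)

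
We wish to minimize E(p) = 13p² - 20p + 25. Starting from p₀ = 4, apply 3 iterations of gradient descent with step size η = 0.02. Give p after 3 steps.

E′(p) = 26p - 20
Step 1: E′(4) = 84; p₁ = 4 − 0.02·84 = 2.32
Step 2: E′(2.32) = 40.32; p₂ = 2.32 − 0.02·40.32 = 1.5136
Step 3: E′(1.5136) = 19.3536; p₃ = 1.5136 − 0.02·19.3536 = 1.126528

1.126528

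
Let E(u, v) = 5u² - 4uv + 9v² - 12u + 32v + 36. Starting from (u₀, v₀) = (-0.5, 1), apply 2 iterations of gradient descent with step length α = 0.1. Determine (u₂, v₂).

(-0.48, 0.8)

∇E = (10u - 4v - 12, -4u + 18v + 32)
(u₁, v₁) = (-0.5, 1) − 0.1·(-21, 52) = (1.6, -4.2)
(u₂, v₂) = (1.6, -4.2) − 0.1·(20.8, -50) = (-0.48, 0.8)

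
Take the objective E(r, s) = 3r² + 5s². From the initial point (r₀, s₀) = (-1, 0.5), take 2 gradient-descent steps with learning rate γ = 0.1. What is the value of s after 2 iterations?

∇E = (6r, 10s)
(r₁, s₁) = (-1, 0.5) − 0.1·(-6, 5) = (-0.4, 0)
(r₂, s₂) = (-0.4, 0) − 0.1·(-2.4, 0) = (-0.16, 0)
s = 0

0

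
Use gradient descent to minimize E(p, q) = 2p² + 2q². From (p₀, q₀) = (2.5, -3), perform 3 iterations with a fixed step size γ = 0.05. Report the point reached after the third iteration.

∇E = (4p, 4q)
Step 1: at (2.5, -3), ∇E = (10, -12) → (2.5, -3) − 0.05·(10, -12) = (2, -2.4)
Step 2: at (2, -2.4), ∇E = (8, -9.6) → (2, -2.4) − 0.05·(8, -9.6) = (1.6, -1.92)
Step 3: at (1.6, -1.92), ∇E = (6.4, -7.68) → (1.6, -1.92) − 0.05·(6.4, -7.68) = (1.28, -1.536)

(1.28, -1.536)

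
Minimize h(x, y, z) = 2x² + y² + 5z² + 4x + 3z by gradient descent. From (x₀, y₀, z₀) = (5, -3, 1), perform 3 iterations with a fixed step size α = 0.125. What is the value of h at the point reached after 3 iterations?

∇h = (4x + 4, 2y, 10z + 3)
Step 1: at (5, -3, 1), ∇h = (24, -6, 13) → (5, -3, 1) − 0.125·(24, -6, 13) = (2, -2.25, -0.625)
Step 2: at (2, -2.25, -0.625), ∇h = (12, -4.5, -3.25) → (2, -2.25, -0.625) − 0.125·(12, -4.5, -3.25) = (0.5, -1.6875, -0.21875)
Step 3: at (0.5, -1.6875, -0.21875), ∇h = (6, -3.375, 0.8125) → (0.5, -1.6875, -0.21875) − 0.125·(6, -3.375, 0.8125) = (-0.25, -1.265625, -0.3203125)
h(-0.25, -1.265625, -0.3203125) = 0.27886962890625

0.27886962890625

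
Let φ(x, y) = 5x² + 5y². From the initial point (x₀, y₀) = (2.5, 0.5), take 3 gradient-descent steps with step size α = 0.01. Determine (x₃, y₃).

∇φ = (10x, 10y)
Step 1: at (2.5, 0.5), ∇φ = (25, 5) → (2.5, 0.5) − 0.01·(25, 5) = (2.25, 0.45)
Step 2: at (2.25, 0.45), ∇φ = (22.5, 4.5) → (2.25, 0.45) − 0.01·(22.5, 4.5) = (2.025, 0.405)
Step 3: at (2.025, 0.405), ∇φ = (20.25, 4.05) → (2.025, 0.405) − 0.01·(20.25, 4.05) = (1.8225, 0.3645)

(1.8225, 0.3645)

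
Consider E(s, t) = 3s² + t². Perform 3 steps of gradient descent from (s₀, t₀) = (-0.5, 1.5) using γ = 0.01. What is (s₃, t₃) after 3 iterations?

∇E = (6s, 2t)
(s₁, t₁) = (-0.5, 1.5) − 0.01·(-3, 3) = (-0.47, 1.47)
(s₂, t₂) = (-0.47, 1.47) − 0.01·(-2.82, 2.94) = (-0.4418, 1.4406)
(s₃, t₃) = (-0.4418, 1.4406) − 0.01·(-2.6508, 2.8812) = (-0.415292, 1.411788)

(-0.415292, 1.411788)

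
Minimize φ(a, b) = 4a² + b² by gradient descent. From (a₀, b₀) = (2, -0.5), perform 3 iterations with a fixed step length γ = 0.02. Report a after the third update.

1.185408

∇φ = (8a, 2b)
(a₁, b₁) = (2, -0.5) − 0.02·(16, -1) = (1.68, -0.48)
(a₂, b₂) = (1.68, -0.48) − 0.02·(13.44, -0.96) = (1.4112, -0.4608)
(a₃, b₃) = (1.4112, -0.4608) − 0.02·(11.2896, -0.9216) = (1.185408, -0.442368)
a = 1.185408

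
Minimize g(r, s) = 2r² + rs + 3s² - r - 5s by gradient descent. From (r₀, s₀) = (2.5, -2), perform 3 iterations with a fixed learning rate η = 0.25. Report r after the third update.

0.1875

∇g = (4r + s - 1, r + 6s - 5)
Step 1: at (2.5, -2), ∇g = (7, -14.5) → (2.5, -2) − 0.25·(7, -14.5) = (0.75, 1.625)
Step 2: at (0.75, 1.625), ∇g = (3.625, 5.5) → (0.75, 1.625) − 0.25·(3.625, 5.5) = (-0.15625, 0.25)
Step 3: at (-0.15625, 0.25), ∇g = (-1.375, -3.65625) → (-0.15625, 0.25) − 0.25·(-1.375, -3.65625) = (0.1875, 1.1640625)
r = 0.1875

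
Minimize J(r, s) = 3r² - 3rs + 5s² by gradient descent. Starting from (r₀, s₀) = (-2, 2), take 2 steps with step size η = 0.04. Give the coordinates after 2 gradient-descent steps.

∇J = (6r - 3s, -3r + 10s)
(r₁, s₁) = (-2, 2) − 0.04·(-18, 26) = (-1.28, 0.96)
(r₂, s₂) = (-1.28, 0.96) − 0.04·(-10.56, 13.44) = (-0.8576, 0.4224)

(-0.8576, 0.4224)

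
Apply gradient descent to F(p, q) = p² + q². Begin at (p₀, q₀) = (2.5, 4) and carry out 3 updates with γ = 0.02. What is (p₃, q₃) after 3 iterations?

(2.21184, 3.538944)

∇F = (2p, 2q)
(p₁, q₁) = (2.5, 4) − 0.02·(5, 8) = (2.4, 3.84)
(p₂, q₂) = (2.4, 3.84) − 0.02·(4.8, 7.68) = (2.304, 3.6864)
(p₃, q₃) = (2.304, 3.6864) − 0.02·(4.608, 7.3728) = (2.21184, 3.538944)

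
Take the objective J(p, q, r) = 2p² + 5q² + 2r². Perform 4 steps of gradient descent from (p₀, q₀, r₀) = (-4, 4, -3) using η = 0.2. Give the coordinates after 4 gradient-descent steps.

(-0.0064, 4, -0.0048)

∇J = (4p, 10q, 4r)
Step 1: at (-4, 4, -3), ∇J = (-16, 40, -12) → (-4, 4, -3) − 0.2·(-16, 40, -12) = (-0.8, -4, -0.6)
Step 2: at (-0.8, -4, -0.6), ∇J = (-3.2, -40, -2.4) → (-0.8, -4, -0.6) − 0.2·(-3.2, -40, -2.4) = (-0.16, 4, -0.12)
Step 3: at (-0.16, 4, -0.12), ∇J = (-0.64, 40, -0.48) → (-0.16, 4, -0.12) − 0.2·(-0.64, 40, -0.48) = (-0.032, -4, -0.024)
Step 4: at (-0.032, -4, -0.024), ∇J = (-0.128, -40, -0.096) → (-0.032, -4, -0.024) − 0.2·(-0.128, -40, -0.096) = (-0.0064, 4, -0.0048)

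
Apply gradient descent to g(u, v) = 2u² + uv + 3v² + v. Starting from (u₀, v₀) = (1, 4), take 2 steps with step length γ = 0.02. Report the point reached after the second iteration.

(0.7032, 3.0256)

∇g = (4u + v, u + 6v + 1)
(u₁, v₁) = (1, 4) − 0.02·(8, 26) = (0.84, 3.48)
(u₂, v₂) = (0.84, 3.48) − 0.02·(6.84, 22.72) = (0.7032, 3.0256)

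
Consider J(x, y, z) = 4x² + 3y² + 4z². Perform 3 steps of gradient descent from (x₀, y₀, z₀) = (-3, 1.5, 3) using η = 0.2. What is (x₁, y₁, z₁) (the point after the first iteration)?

(1.8, -0.3, -1.8)

∇J = (8x, 6y, 8z)
(x₁, y₁, z₁) = (-3, 1.5, 3) − 0.2·(-24, 9, 24) = (1.8, -0.3, -1.8)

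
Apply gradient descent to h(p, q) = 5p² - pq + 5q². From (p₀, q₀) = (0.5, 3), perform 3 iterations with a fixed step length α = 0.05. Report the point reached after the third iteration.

∇h = (10p - q, -p + 10q)
(p₁, q₁) = (0.5, 3) − 0.05·(2, 29.5) = (0.4, 1.525)
(p₂, q₂) = (0.4, 1.525) − 0.05·(2.475, 14.85) = (0.27625, 0.7825)
(p₃, q₃) = (0.27625, 0.7825) − 0.05·(1.98, 7.54875) = (0.17725, 0.4050625)

(0.17725, 0.4050625)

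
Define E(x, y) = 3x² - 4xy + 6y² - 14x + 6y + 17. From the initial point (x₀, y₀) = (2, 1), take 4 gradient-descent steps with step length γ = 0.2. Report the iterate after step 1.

(3.2, -1)

∇E = (6x - 4y - 14, -4x + 12y + 6)
Step 1: at (2, 1), ∇E = (-6, 10) → (2, 1) − 0.2·(-6, 10) = (3.2, -1)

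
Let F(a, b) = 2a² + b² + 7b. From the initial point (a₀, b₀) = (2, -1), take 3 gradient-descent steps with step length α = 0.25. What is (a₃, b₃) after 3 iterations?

(0, -3.1875)

∇F = (4a, 2b + 7)
Step 1: at (2, -1), ∇F = (8, 5) → (2, -1) − 0.25·(8, 5) = (0, -2.25)
Step 2: at (0, -2.25), ∇F = (0, 2.5) → (0, -2.25) − 0.25·(0, 2.5) = (0, -2.875)
Step 3: at (0, -2.875), ∇F = (0, 1.25) → (0, -2.875) − 0.25·(0, 1.25) = (0, -3.1875)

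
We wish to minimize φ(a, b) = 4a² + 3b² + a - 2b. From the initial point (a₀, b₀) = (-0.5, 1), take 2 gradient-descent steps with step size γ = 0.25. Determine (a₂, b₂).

(-0.5, 0.5)

∇φ = (8a + 1, 6b - 2)
(a₁, b₁) = (-0.5, 1) − 0.25·(-3, 4) = (0.25, 0)
(a₂, b₂) = (0.25, 0) − 0.25·(3, -2) = (-0.5, 0.5)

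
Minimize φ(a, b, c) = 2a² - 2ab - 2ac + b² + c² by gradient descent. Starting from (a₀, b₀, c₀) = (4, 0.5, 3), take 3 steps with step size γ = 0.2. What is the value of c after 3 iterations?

∇φ = (4a - 2b - 2c, -2a + 2b, -2a + 2c)
(a₁, b₁, c₁) = (4, 0.5, 3) − 0.2·(9, -7, -2) = (2.2, 1.9, 3.4)
(a₂, b₂, c₂) = (2.2, 1.9, 3.4) − 0.2·(-1.8, -0.6, 2.4) = (2.56, 2.02, 2.92)
(a₃, b₃, c₃) = (2.56, 2.02, 2.92) − 0.2·(0.36, -1.08, 0.72) = (2.488, 2.236, 2.776)
c = 2.776

2.776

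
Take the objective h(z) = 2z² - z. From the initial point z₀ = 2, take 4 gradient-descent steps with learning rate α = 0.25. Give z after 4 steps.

0.25

h′(z) = 4z - 1
z₁ = 2 − 0.25·7 = 0.25
z₂ = 0.25 − 0.25·0 = 0.25
z₃ = 0.25 − 0.25·0 = 0.25
z₄ = 0.25 − 0.25·0 = 0.25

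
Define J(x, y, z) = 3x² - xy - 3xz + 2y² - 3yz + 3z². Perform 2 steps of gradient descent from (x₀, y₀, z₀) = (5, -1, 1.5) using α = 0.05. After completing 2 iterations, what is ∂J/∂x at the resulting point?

∇J = (6x - y - 3z, -x + 4y - 3z, -3x - 3y + 6z)
Step 1: at (5, -1, 1.5), ∇J = (26.5, -13.5, -3) → (5, -1, 1.5) − 0.05·(26.5, -13.5, -3) = (3.675, -0.325, 1.65)
Step 2: at (3.675, -0.325, 1.65), ∇J = (17.425, -9.925, -0.15) → (3.675, -0.325, 1.65) − 0.05·(17.425, -9.925, -0.15) = (2.80375, 0.17125, 1.6575)
∂J/∂x at (2.80375, 0.17125, 1.6575) = 11.67875

11.67875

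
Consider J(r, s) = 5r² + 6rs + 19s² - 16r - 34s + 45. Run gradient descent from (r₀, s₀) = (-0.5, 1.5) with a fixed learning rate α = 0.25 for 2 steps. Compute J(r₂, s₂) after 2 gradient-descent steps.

∇J = (10r + 6s - 16, 6r + 38s - 34)
Step 1: at (-0.5, 1.5), ∇J = (-12, 20) → (-0.5, 1.5) − 0.25·(-12, 20) = (2.5, -3.5)
Step 2: at (2.5, -3.5), ∇J = (-12, -152) → (2.5, -3.5) − 0.25·(-12, -152) = (5.5, 34.5)
J(5.5, 34.5) = 22688.5

22688.5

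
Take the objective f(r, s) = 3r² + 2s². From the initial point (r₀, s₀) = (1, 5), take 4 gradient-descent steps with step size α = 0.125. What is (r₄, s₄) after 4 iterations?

(0.00390625, 0.3125)

∇f = (6r, 4s)
(r₁, s₁) = (1, 5) − 0.125·(6, 20) = (0.25, 2.5)
(r₂, s₂) = (0.25, 2.5) − 0.125·(1.5, 10) = (0.0625, 1.25)
(r₃, s₃) = (0.0625, 1.25) − 0.125·(0.375, 5) = (0.015625, 0.625)
(r₄, s₄) = (0.015625, 0.625) − 0.125·(0.09375, 2.5) = (0.00390625, 0.3125)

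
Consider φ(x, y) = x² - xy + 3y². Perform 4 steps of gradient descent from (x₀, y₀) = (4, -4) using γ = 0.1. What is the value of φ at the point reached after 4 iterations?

∇φ = (2x - y, -x + 6y)
(x₁, y₁) = (4, -4) − 0.1·(12, -28) = (2.8, -1.2)
(x₂, y₂) = (2.8, -1.2) − 0.1·(6.8, -10) = (2.12, -0.2)
(x₃, y₃) = (2.12, -0.2) − 0.1·(4.44, -3.32) = (1.676, 0.132)
(x₄, y₄) = (1.676, 0.132) − 0.1·(3.22, -0.884) = (1.354, 0.2204)
φ(1.354, 0.2204) = 1.68062288

1.68062288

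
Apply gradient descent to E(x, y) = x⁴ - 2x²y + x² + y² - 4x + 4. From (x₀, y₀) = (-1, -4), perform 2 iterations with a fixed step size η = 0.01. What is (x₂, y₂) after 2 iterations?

∇E = (4x³ - 4xy + 2x - 4, -2x² + 2y)
(x₁, y₁) = (-1, -4) − 0.01·(-26, -10) = (-0.74, -3.9)
(x₂, y₂) = (-0.74, -3.9) − 0.01·(-18.644896, -8.8952) = (-0.55355104, -3.811048)

(-0.55355104, -3.811048)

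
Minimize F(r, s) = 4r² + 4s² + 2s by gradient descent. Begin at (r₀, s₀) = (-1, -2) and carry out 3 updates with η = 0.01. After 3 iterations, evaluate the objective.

9.60326877184

∇F = (8r, 8s + 2)
Step 1: at (-1, -2), ∇F = (-8, -14) → (-1, -2) − 0.01·(-8, -14) = (-0.92, -1.86)
Step 2: at (-0.92, -1.86), ∇F = (-7.36, -12.88) → (-0.92, -1.86) − 0.01·(-7.36, -12.88) = (-0.8464, -1.7312)
Step 3: at (-0.8464, -1.7312), ∇F = (-6.7712, -11.8496) → (-0.8464, -1.7312) − 0.01·(-6.7712, -11.8496) = (-0.778688, -1.612704)
F(-0.778688, -1.612704) = 9.60326877184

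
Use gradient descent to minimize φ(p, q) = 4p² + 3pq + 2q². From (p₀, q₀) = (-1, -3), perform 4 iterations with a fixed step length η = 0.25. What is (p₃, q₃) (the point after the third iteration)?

∇φ = (8p + 3q, 3p + 4q)
(p₁, q₁) = (-1, -3) − 0.25·(-17, -15) = (3.25, 0.75)
(p₂, q₂) = (3.25, 0.75) − 0.25·(28.25, 12.75) = (-3.8125, -2.4375)
(p₃, q₃) = (-3.8125, -2.4375) − 0.25·(-37.8125, -21.1875) = (5.640625, 2.859375)

(5.640625, 2.859375)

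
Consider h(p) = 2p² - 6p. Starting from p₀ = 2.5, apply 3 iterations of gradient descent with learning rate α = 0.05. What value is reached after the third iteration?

h′(p) = 4p - 6
Step 1: h′(2.5) = 4; p₁ = 2.5 − 0.05·4 = 2.3
Step 2: h′(2.3) = 3.2; p₂ = 2.3 − 0.05·3.2 = 2.14
Step 3: h′(2.14) = 2.56; p₃ = 2.14 − 0.05·2.56 = 2.012

2.012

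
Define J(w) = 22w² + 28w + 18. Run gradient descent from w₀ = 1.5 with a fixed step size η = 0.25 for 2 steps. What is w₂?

213

J′(w) = 44w + 28
Step 1: J′(1.5) = 94; w₁ = 1.5 − 0.25·94 = -22
Step 2: J′(-22) = -940; w₂ = -22 − 0.25·(-940) = 213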